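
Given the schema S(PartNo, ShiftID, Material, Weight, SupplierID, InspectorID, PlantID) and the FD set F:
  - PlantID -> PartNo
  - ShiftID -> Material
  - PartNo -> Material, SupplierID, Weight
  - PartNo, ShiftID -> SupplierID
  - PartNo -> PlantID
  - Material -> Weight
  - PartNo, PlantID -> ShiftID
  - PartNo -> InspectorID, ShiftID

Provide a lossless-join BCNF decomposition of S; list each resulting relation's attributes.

Candidate keys of the original relation: {PartNo}, {PlantID}.
In {InspectorID, Material, PartNo, PlantID, ShiftID, SupplierID, Weight}, {ShiftID} is not a superkey ({ShiftID}⁺ restricted to this set is {Material, ShiftID, Weight}), so split on ShiftID -> Material, Weight into {Material, ShiftID, Weight} and {InspectorID, PartNo, PlantID, ShiftID, SupplierID}.
In {Material, ShiftID, Weight}, {Material} is not a superkey ({Material}⁺ restricted to this set is {Material, Weight}), so split on Material -> Weight into {Material, Weight} and {Material, ShiftID}.
{Material, Weight} has no BCNF violation.
{Material, ShiftID} has no BCNF violation.
{InspectorID, PartNo, PlantID, ShiftID, SupplierID} has no BCNF violation.

{InspectorID, PartNo, PlantID, ShiftID, SupplierID}; {Material, ShiftID}; {Material, Weight}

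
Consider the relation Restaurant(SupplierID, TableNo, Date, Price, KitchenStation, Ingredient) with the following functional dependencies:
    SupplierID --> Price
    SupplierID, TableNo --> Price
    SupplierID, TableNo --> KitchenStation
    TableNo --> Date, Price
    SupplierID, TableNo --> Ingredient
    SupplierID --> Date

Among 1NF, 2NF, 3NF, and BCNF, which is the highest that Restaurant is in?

Candidate key: {SupplierID, TableNo}. Prime attributes: {SupplierID, TableNo}.
SupplierID --> Price breaks BCNF: {SupplierID}⁺ = {Date, Price, SupplierID}, so {SupplierID} is not a superkey.
SupplierID --> Price determines the non-prime attribute {Price} from a non-superkey — 3NF is violated.
Since {SupplierID} ⊂ {SupplierID, TableNo} and {SupplierID}⁺ ⊇ {Date, Price} with {Date, Price} non-prime, there is a partial dependency; 2NF fails.

1NF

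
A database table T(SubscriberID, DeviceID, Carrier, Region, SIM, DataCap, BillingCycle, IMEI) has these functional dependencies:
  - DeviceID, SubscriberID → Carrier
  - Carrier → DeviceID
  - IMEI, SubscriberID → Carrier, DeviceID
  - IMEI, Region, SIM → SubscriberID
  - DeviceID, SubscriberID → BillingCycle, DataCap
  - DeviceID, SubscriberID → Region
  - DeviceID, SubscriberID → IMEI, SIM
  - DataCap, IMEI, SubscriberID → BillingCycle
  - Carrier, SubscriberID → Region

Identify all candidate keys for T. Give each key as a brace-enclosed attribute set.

{Carrier, SubscriberID}⁺ = {BillingCycle, Carrier, DataCap, DeviceID, IMEI, Region, SIM, SubscriberID}, which is every attribute, so {Carrier, SubscriberID} is a candidate key.
{DeviceID, SubscriberID}⁺ = {BillingCycle, Carrier, DataCap, DeviceID, IMEI, Region, SIM, SubscriberID}, which is every attribute, so {DeviceID, SubscriberID} is a candidate key.
{IMEI, SubscriberID}⁺ = {BillingCycle, Carrier, DataCap, DeviceID, IMEI, Region, SIM, SubscriberID}, which is every attribute, so {IMEI, SubscriberID} is a candidate key.
{IMEI, Region, SIM}⁺ = {BillingCycle, Carrier, DataCap, DeviceID, IMEI, Region, SIM, SubscriberID}, which is every attribute, so {IMEI, Region, SIM} is a candidate key.
No proper subset of any of these is a key, and no other minimal superkey exists.

{Carrier, SubscriberID}, {DeviceID, SubscriberID}, {IMEI, Region, SIM}, {IMEI, SubscriberID}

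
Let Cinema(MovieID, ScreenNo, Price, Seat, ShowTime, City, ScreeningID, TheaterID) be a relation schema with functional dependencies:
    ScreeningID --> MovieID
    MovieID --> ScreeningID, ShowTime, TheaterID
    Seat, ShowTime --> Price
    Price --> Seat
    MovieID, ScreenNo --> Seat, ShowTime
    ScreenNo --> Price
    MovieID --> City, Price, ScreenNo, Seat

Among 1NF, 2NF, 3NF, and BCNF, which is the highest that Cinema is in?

Candidate keys: {MovieID}, {ScreeningID}. Prime attributes: {MovieID, ScreeningID}.
Seat, ShowTime --> Price: {Seat, ShowTime}⁺ = {Price, Seat, ShowTime}, which is not all of the attributes, so the left side is not a superkey — BCNF is violated.
Seat, ShowTime --> Price has non-prime {Price} on the right and a non-superkey on the left, so 3NF fails.
Every candidate key is a single attribute, so no partial dependency is possible; 2NF holds.

2NF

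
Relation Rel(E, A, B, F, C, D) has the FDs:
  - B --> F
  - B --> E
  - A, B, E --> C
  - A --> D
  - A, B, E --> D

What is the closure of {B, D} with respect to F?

{B, D, E, F}

Start with {B, D}.
B --> F applies; add {F} → now {B, D, F}.
B --> E applies; add {E} → now {B, D, E, F}.
No further FD applies.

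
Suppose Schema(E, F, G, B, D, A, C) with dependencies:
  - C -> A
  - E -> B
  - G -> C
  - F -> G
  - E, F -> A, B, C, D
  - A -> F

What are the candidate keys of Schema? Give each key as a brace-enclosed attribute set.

{A, E}, {C, E}, {E, F}, {E, G}

No FD produces {E}, so it must be in every candidate key.
Closure of {A, E} is {A, B, C, D, E, F, G}, the whole schema; {A, E} is a candidate key.
Closure of {C, E} is {A, B, C, D, E, F, G}, the whole schema; {C, E} is a candidate key.
Closure of {E, F} is {A, B, C, D, E, F, G}, the whole schema; {E, F} is a candidate key.
Closure of {E, G} is {A, B, C, D, E, F, G}, the whole schema; {E, G} is a candidate key.
No proper subset of any of these is a key, and no other minimal superkey exists.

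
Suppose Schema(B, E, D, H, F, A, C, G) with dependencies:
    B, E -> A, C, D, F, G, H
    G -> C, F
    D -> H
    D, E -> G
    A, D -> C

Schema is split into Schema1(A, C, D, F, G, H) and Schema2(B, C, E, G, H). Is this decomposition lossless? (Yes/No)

The shared attributes are {C, G, H} and {C, G, H}⁺ = {C, F, G, H}.
The closure covers neither Schema1 nor Schema2 entirely; the join is not lossless.

No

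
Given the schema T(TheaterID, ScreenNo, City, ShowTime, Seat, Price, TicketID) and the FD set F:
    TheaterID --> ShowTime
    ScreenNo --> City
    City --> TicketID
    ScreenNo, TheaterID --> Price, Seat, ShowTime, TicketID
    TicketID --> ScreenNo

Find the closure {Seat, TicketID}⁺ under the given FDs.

Start with {Seat, TicketID}.
TicketID --> ScreenNo applies; add {ScreenNo} → now {ScreenNo, Seat, TicketID}.
ScreenNo --> City applies; add {City} → now {City, ScreenNo, Seat, TicketID}.
No further FD applies.

{City, ScreenNo, Seat, TicketID}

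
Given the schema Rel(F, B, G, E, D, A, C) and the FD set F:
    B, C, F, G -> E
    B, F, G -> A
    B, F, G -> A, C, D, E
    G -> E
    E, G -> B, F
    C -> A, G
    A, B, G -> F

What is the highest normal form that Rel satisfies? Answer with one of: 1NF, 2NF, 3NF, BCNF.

BCNF

Candidate keys: {C}, {G}. Prime attributes: {C, G}.
Each dependency's left side is a superkey — BCNF holds.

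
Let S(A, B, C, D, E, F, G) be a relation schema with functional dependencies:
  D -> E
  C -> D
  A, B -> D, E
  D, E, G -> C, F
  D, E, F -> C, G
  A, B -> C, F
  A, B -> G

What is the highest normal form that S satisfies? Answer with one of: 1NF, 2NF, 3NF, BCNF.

2NF

Candidate key: {A, B}. Prime attributes: {A, B}.
For D -> E we have {D}⁺ = {D, E}; {D} is not a superkey, so BCNF fails.
D -> E determines the non-prime attribute {E} from a non-superkey — 3NF is violated.
No non-prime attribute depends on a proper subset of any candidate key, so 2NF holds.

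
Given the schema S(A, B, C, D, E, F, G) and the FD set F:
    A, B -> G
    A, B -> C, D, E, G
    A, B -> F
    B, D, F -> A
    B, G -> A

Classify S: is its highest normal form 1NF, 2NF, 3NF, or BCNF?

Candidate keys: {A, B}, {B, D, F}, {B, G}. Prime attributes: {A, B, D, F, G}.
The left-hand side of every FD is a superkey, so BCNF is satisfied.

BCNF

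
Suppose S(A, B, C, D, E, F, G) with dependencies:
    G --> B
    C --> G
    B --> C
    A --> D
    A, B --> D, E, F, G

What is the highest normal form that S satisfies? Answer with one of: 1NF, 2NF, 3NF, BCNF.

1NF

Candidate keys: {A, B}, {A, C}, {A, G}. Prime attributes: {A, B, C, G}.
G --> B: {G}⁺ = {B, C, G}, which is not all of the attributes, so the left side is not a superkey — BCNF is violated.
A --> D determines the non-prime attribute {D} from a non-superkey — 3NF is violated.
{A} is a proper subset of the key {A, B}, and {A}⁺ contains the non-prime attribute {D} — a partial dependency, so 2NF is violated.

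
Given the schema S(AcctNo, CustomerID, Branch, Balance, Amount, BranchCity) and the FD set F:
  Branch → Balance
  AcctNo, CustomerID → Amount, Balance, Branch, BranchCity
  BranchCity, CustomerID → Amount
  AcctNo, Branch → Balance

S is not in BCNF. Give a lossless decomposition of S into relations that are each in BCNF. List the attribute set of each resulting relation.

Candidate key of the original relation: {AcctNo, CustomerID}.
Within {AcctNo, Amount, Balance, Branch, BranchCity, CustomerID}: {Branch}⁺ ∩ {AcctNo, Amount, Balance, Branch, BranchCity, CustomerID} = {Balance, Branch}, not the whole set, so Branch → Balance violates BCNF; decompose into {Balance, Branch} and {AcctNo, Amount, Branch, BranchCity, CustomerID}.
{Balance, Branch} has no BCNF violation.
Within {AcctNo, Amount, Branch, BranchCity, CustomerID}: {BranchCity, CustomerID}⁺ ∩ {AcctNo, Amount, Branch, BranchCity, CustomerID} = {Amount, BranchCity, CustomerID}, not the whole set, so BranchCity, CustomerID → Amount violates BCNF; decompose into {Amount, BranchCity, CustomerID} and {AcctNo, Branch, BranchCity, CustomerID}.
{Amount, BranchCity, CustomerID} has no BCNF violation.
{AcctNo, Branch, BranchCity, CustomerID} has no BCNF violation.

{AcctNo, Branch, BranchCity, CustomerID}; {Amount, BranchCity, CustomerID}; {Balance, Branch}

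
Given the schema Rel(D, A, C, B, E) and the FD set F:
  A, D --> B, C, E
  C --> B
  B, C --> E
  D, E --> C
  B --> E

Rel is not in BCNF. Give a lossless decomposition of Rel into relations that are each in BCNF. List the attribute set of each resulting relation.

Candidate key of the original relation: {A, D}.
{A, B, C, D, E}: {C} determines {B, C, E} here but is not a superkey — split on C --> B, E, giving {B, C, E} and {A, C, D}.
{B, C, E}: {B} determines {B, E} here but is not a superkey — split on B --> E, giving {B, E} and {B, C}.
{B, E}: every determinant is a superkey — BCNF.
{B, C}: every determinant is a superkey — BCNF.
{A, C, D}: every determinant is a superkey — BCNF.

{A, C, D}; {B, C}; {B, E}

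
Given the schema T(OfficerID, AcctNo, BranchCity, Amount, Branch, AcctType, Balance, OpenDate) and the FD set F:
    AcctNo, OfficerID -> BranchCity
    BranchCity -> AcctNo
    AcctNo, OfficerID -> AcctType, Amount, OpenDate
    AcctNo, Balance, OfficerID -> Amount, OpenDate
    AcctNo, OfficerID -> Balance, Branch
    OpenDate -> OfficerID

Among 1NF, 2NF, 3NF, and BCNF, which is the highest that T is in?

3NF

Candidate keys: {AcctNo, OfficerID}, {AcctNo, OpenDate}, {BranchCity, OfficerID}, {BranchCity, OpenDate}. Prime attributes: {AcctNo, BranchCity, OfficerID, OpenDate}.
BranchCity -> AcctNo: {BranchCity}⁺ = {AcctNo, BranchCity}, which is not all of the attributes, so the left side is not a superkey — BCNF is violated.
But every attribute on its right side ({AcctNo}) is prime, and the same holds for every other non-superkey FD, so 3NF still holds.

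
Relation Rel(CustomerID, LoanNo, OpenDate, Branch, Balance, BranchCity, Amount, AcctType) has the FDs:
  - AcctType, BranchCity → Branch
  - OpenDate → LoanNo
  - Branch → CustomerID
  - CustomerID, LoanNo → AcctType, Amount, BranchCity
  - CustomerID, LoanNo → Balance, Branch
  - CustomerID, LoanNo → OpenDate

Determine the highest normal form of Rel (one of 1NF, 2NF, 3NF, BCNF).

Candidate keys: {AcctType, BranchCity, LoanNo}, {AcctType, BranchCity, OpenDate}, {Branch, LoanNo}, {Branch, OpenDate}, {CustomerID, LoanNo}, {CustomerID, OpenDate}. Prime attributes: {AcctType, Branch, BranchCity, CustomerID, LoanNo, OpenDate}.
AcctType, BranchCity → Branch: {AcctType, BranchCity}⁺ = {AcctType, Branch, BranchCity, CustomerID}, which is not all of the attributes, so the left side is not a superkey — BCNF is violated.
But every attribute on its right side ({Branch}) is prime, and the same holds for every other non-superkey FD, so 3NF still holds.

3NF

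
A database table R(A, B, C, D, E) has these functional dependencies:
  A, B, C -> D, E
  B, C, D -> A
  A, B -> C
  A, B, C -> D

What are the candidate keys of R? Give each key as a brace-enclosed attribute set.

{A, B}, {B, C, D}

No FD produces {B}, so it must be in every candidate key.
Closure of {A, B} is {A, B, C, D, E}, the whole schema; {A, B} is a candidate key.
Closure of {B, C, D} is {A, B, C, D, E}, the whole schema; {B, C, D} is a candidate key.
No proper subset of any of these is a key, and no other minimal superkey exists.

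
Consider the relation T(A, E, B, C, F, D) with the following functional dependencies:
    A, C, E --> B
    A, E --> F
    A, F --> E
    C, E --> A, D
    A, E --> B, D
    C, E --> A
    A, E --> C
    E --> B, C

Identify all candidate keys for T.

{E} is a candidate key since {E}⁺ = {A, B, C, D, E, F} covers every attribute.
{A, F} is a candidate key since {A, F}⁺ = {A, B, C, D, E, F} covers every attribute.
These are minimal and exhaustive — every other superkey contains one of them.

{A, F}, {E}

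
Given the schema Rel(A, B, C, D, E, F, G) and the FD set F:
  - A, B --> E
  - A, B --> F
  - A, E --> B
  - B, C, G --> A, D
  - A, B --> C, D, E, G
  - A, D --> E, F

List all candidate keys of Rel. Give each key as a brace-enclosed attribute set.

Closure of {A, B} is {A, B, C, D, E, F, G}, the whole schema; {A, B} is a candidate key.
Closure of {A, D} is {A, B, C, D, E, F, G}, the whole schema; {A, D} is a candidate key.
Closure of {A, E} is {A, B, C, D, E, F, G}, the whole schema; {A, E} is a candidate key.
Closure of {B, C, G} is {A, B, C, D, E, F, G}, the whole schema; {B, C, G} is a candidate key.
Any other superkey properly contains one of these, so there are no further candidate keys.

{A, B}, {A, D}, {A, E}, {B, C, G}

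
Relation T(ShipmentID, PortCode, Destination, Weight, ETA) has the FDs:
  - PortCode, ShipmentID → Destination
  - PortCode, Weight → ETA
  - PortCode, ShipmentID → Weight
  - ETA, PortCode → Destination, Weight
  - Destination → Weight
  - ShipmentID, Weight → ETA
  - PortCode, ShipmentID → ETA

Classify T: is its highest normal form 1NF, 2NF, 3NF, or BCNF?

Candidate key: {PortCode, ShipmentID}. Prime attributes: {PortCode, ShipmentID}.
For PortCode, Weight → ETA we have {PortCode, Weight}⁺ = {Destination, ETA, PortCode, Weight}; {PortCode, Weight} is not a superkey, so BCNF fails.
PortCode, Weight → ETA determines the non-prime attribute {ETA} from a non-superkey — 3NF is violated.
Checking every proper subset of each key, none determines a non-prime attribute — 2NF is satisfied.

2NF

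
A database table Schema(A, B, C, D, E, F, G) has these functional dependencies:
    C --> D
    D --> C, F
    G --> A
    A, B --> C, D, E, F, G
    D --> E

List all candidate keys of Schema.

{A, B}, {B, G}

{B} never appears on the right of any FD, so every key must include it.
{A, B}⁺ = {A, B, C, D, E, F, G} — all of the relation — so {A, B} is a candidate key.
{B, G}⁺ = {A, B, C, D, E, F, G} — all of the relation — so {B, G} is a candidate key.
No proper subset of any of these is a key, and no other minimal superkey exists.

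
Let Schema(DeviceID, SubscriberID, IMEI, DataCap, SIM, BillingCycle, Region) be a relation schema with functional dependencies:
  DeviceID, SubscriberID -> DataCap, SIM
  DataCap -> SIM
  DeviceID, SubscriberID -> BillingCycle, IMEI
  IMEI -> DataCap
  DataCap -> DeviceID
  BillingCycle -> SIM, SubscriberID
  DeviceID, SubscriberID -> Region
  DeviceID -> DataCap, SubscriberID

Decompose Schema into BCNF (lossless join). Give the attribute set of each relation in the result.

{BillingCycle, DataCap, DeviceID, IMEI, Region}; {BillingCycle, SIM, SubscriberID}

Candidate keys of the original relation: {DataCap}, {DeviceID}, {IMEI}.
{BillingCycle, DataCap, DeviceID, IMEI, Region, SIM, SubscriberID}: {BillingCycle} determines {BillingCycle, SIM, SubscriberID} here but is not a superkey — split on BillingCycle -> SIM, SubscriberID, giving {BillingCycle, SIM, SubscriberID} and {BillingCycle, DataCap, DeviceID, IMEI, Region}.
{BillingCycle, SIM, SubscriberID} is in BCNF.
{BillingCycle, DataCap, DeviceID, IMEI, Region} is in BCNF.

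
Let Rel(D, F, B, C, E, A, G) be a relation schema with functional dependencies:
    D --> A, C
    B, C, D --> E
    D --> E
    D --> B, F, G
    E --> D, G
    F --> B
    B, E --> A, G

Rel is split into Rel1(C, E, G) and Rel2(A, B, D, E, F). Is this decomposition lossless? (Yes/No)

Common attributes: {E}; their closure is {A, B, C, D, E, F, G}.
This includes all of Rel1, so the common attributes are a superkey of Rel1 — the join is lossless.

Yes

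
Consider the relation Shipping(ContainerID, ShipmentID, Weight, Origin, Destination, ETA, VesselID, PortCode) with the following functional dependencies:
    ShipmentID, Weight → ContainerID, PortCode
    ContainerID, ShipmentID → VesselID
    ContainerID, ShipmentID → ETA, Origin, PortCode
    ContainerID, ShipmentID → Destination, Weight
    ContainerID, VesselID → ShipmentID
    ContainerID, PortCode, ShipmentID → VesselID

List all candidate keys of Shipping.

{ContainerID, ShipmentID} is a candidate key since {ContainerID, ShipmentID}⁺ = {ContainerID, Destination, ETA, Origin, PortCode, ShipmentID, VesselID, Weight} covers every attribute.
{ContainerID, VesselID} is a candidate key since {ContainerID, VesselID}⁺ = {ContainerID, Destination, ETA, Origin, PortCode, ShipmentID, VesselID, Weight} covers every attribute.
{ShipmentID, Weight} is a candidate key since {ShipmentID, Weight}⁺ = {ContainerID, Destination, ETA, Origin, PortCode, ShipmentID, VesselID, Weight} covers every attribute.
These are minimal and exhaustive — every other superkey contains one of them.

{ContainerID, ShipmentID}, {ContainerID, VesselID}, {ShipmentID, Weight}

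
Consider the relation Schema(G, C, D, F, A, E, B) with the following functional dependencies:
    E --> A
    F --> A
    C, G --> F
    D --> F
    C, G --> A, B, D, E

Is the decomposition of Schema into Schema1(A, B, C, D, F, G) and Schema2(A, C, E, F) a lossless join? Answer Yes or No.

No

The shared attributes are {A, C, F} and {A, C, F}⁺ = {A, C, F}.
Schema1 ⊄ {A, C, F} and Schema2 ⊄ {A, C, F}, so the split is lossy.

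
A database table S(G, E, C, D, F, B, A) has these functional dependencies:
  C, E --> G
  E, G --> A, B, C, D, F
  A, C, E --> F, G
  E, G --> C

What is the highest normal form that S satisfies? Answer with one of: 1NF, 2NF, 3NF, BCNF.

Candidate keys: {C, E}, {E, G}. Prime attributes: {C, E, G}.
Each dependency's left side is a superkey — BCNF holds.

BCNF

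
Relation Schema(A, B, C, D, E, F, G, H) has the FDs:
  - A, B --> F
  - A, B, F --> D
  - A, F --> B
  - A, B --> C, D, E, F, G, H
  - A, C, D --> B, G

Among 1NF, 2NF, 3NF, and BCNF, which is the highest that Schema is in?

Candidate keys: {A, B}, {A, C, D}, {A, F}. Prime attributes: {A, B, C, D, F}.
Every FD has a superkey on the left, so the relation is in BCNF.

BCNF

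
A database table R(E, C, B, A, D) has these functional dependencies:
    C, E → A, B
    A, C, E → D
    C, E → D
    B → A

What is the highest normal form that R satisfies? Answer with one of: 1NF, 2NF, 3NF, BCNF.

Candidate key: {C, E}. Prime attributes: {C, E}.
B → A breaks BCNF: {B}⁺ = {A, B}, so {B} is not a superkey.
B → A has non-prime {A} on the right and a non-superkey on the left, so 3NF fails.
No proper subset of a key has a non-prime attribute in its closure, so there is no partial dependency; 2NF holds.

2NF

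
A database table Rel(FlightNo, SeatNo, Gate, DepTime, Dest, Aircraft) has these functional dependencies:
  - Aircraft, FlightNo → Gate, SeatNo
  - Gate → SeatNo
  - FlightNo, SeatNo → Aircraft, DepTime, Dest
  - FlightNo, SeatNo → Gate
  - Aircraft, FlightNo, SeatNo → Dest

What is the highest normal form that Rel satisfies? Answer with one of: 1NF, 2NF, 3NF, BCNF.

Candidate keys: {Aircraft, FlightNo}, {FlightNo, Gate}, {FlightNo, SeatNo}. Prime attributes: {Aircraft, FlightNo, Gate, SeatNo}.
Gate → SeatNo: {Gate}⁺ = {Gate, SeatNo}, which is not all of the attributes, so the left side is not a superkey — BCNF is violated.
Since {SeatNo} ⊆ prime attributes and every other non-superkey FD also has a prime right side, the schema is in 3NF.

3NF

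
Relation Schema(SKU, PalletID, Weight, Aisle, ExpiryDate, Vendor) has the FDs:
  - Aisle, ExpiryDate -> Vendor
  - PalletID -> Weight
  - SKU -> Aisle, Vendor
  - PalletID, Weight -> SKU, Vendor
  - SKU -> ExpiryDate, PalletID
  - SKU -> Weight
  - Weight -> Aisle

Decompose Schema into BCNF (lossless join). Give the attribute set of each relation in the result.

{Aisle, ExpiryDate, Vendor}; {Aisle, Weight}; {ExpiryDate, PalletID, SKU, Weight}

Candidate keys of the original relation: {PalletID}, {SKU}.
In {Aisle, ExpiryDate, PalletID, SKU, Vendor, Weight}, {Aisle, ExpiryDate} is not a superkey ({Aisle, ExpiryDate}⁺ restricted to this set is {Aisle, ExpiryDate, Vendor}), so split on Aisle, ExpiryDate -> Vendor into {Aisle, ExpiryDate, Vendor} and {Aisle, ExpiryDate, PalletID, SKU, Weight}.
{Aisle, ExpiryDate, Vendor} is in BCNF.
In {Aisle, ExpiryDate, PalletID, SKU, Weight}, {Weight} is not a superkey ({Weight}⁺ restricted to this set is {Aisle, Weight}), so split on Weight -> Aisle into {Aisle, Weight} and {ExpiryDate, PalletID, SKU, Weight}.
{Aisle, Weight} is in BCNF.
{ExpiryDate, PalletID, SKU, Weight} is in BCNF.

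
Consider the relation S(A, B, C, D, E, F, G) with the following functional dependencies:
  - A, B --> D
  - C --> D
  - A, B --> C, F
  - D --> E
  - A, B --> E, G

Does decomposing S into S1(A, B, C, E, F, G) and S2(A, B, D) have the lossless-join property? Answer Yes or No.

Yes

The shared attributes are {A, B} and {A, B}⁺ = {A, B, C, D, E, F, G}.
S1 is contained in that closure, so S1 ∩ S2 --> S1 holds and the join is lossless.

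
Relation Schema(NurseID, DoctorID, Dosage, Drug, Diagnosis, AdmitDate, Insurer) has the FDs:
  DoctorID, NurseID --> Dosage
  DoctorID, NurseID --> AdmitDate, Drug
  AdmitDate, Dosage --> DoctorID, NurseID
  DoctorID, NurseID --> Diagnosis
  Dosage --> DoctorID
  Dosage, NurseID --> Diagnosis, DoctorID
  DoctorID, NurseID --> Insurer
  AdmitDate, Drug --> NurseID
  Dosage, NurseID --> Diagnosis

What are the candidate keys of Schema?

{AdmitDate, Dosage}⁺ = {AdmitDate, Diagnosis, DoctorID, Dosage, Drug, Insurer, NurseID}, which is every attribute, so {AdmitDate, Dosage} is a candidate key.
{DoctorID, NurseID}⁺ = {AdmitDate, Diagnosis, DoctorID, Dosage, Drug, Insurer, NurseID}, which is every attribute, so {DoctorID, NurseID} is a candidate key.
{Dosage, NurseID}⁺ = {AdmitDate, Diagnosis, DoctorID, Dosage, Drug, Insurer, NurseID}, which is every attribute, so {Dosage, NurseID} is a candidate key.
{AdmitDate, DoctorID, Drug}⁺ = {AdmitDate, Diagnosis, DoctorID, Dosage, Drug, Insurer, NurseID}, which is every attribute, so {AdmitDate, DoctorID, Drug} is a candidate key.
No proper subset of any of these is a key, and no other minimal superkey exists.

{AdmitDate, DoctorID, Drug}, {AdmitDate, Dosage}, {DoctorID, NurseID}, {Dosage, NurseID}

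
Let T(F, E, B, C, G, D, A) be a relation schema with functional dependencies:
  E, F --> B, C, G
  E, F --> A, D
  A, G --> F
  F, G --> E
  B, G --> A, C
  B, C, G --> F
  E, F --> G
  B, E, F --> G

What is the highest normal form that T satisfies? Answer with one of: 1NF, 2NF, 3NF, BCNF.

BCNF

Candidate keys: {A, G}, {B, G}, {E, F}, {F, G}. Prime attributes: {A, B, E, F, G}.
Every FD has a superkey on the left, so the relation is in BCNF.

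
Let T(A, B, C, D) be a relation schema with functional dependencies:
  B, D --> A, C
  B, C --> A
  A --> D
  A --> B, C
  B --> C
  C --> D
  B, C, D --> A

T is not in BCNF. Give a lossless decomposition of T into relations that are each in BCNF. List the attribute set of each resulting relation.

Candidate keys of the original relation: {A}, {B}.
Within {A, B, C, D}: {C}⁺ ∩ {A, B, C, D} = {C, D}, not the whole set, so C --> D violates BCNF; decompose into {C, D} and {A, B, C}.
{C, D}: every determinant is a superkey — BCNF.
{A, B, C}: every determinant is a superkey — BCNF.

{A, B, C}; {C, D}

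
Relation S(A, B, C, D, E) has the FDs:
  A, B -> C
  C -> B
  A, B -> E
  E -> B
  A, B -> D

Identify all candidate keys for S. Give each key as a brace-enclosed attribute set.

No FD produces {A}, so it must be in every candidate key.
{A, B}⁺ = {A, B, C, D, E}, which is every attribute, so {A, B} is a candidate key.
{A, C}⁺ = {A, B, C, D, E}, which is every attribute, so {A, C} is a candidate key.
{A, E}⁺ = {A, B, C, D, E}, which is every attribute, so {A, E} is a candidate key.
These are minimal and exhaustive — every other superkey contains one of them.

{A, B}, {A, C}, {A, E}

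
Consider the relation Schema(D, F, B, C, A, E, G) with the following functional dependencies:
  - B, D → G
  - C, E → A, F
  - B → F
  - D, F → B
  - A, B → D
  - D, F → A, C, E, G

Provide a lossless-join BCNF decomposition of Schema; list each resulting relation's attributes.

Candidate keys of the original relation: {A, B}, {B, C, E}, {B, D}, {C, D, E}, {D, F}.
In {A, B, C, D, E, F, G}, {C, E} is not a superkey ({C, E}⁺ restricted to this set is {A, C, E, F}), so split on C, E → A, F into {A, C, E, F} and {B, C, D, E, G}.
{A, C, E, F} is in BCNF.
{B, C, D, E, G} is in BCNF.

{A, C, E, F}; {B, C, D, E, G}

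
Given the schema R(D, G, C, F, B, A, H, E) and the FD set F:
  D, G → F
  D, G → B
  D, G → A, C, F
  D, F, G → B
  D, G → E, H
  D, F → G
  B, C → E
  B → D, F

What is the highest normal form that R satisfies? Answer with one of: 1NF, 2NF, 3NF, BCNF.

Candidate keys: {B}, {D, F}, {D, G}. Prime attributes: {B, D, F, G}.
Every FD has a superkey on the left, so the relation is in BCNF.

BCNF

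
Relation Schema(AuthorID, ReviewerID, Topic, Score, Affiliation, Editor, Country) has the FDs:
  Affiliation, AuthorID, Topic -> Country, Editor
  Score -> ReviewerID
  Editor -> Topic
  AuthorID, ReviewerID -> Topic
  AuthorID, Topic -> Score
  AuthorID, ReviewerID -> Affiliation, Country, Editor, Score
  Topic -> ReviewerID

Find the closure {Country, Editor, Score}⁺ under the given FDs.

Start with {Country, Editor, Score}.
Score -> ReviewerID applies; add {ReviewerID} → now {Country, Editor, ReviewerID, Score}.
Editor -> Topic applies; add {Topic} → now {Country, Editor, ReviewerID, Score, Topic}.
No further FD applies.

{Country, Editor, ReviewerID, Score, Topic}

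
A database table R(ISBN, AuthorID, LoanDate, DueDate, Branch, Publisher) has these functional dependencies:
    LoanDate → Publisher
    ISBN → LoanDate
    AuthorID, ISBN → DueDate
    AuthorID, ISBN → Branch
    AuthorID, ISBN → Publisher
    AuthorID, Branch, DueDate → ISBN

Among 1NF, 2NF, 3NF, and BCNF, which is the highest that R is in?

Candidate keys: {AuthorID, Branch, DueDate}, {AuthorID, ISBN}. Prime attributes: {AuthorID, Branch, DueDate, ISBN}.
LoanDate → Publisher breaks BCNF: {LoanDate}⁺ = {LoanDate, Publisher}, so {LoanDate} is not a superkey.
LoanDate → Publisher has non-prime {Publisher} on the right and a non-superkey on the left, so 3NF fails.
The proper key subset {ISBN} of {AuthorID, ISBN} determines non-prime {LoanDate, Publisher}, so the relation is not even in 2NF.

1NF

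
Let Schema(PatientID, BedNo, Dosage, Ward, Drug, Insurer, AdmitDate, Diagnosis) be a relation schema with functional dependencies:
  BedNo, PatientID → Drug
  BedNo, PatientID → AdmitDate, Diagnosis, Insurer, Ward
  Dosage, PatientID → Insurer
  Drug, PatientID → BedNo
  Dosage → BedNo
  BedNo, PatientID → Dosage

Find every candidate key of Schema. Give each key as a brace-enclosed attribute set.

{BedNo, PatientID}, {Dosage, PatientID}, {Drug, PatientID}

No FD produces {PatientID}, so it must be in every candidate key.
{BedNo, PatientID}⁺ = {AdmitDate, BedNo, Diagnosis, Dosage, Drug, Insurer, PatientID, Ward}, which is every attribute, so {BedNo, PatientID} is a candidate key.
{Dosage, PatientID}⁺ = {AdmitDate, BedNo, Diagnosis, Dosage, Drug, Insurer, PatientID, Ward}, which is every attribute, so {Dosage, PatientID} is a candidate key.
{Drug, PatientID}⁺ = {AdmitDate, BedNo, Diagnosis, Dosage, Drug, Insurer, PatientID, Ward}, which is every attribute, so {Drug, PatientID} is a candidate key.
These are minimal and exhaustive — every other superkey contains one of them.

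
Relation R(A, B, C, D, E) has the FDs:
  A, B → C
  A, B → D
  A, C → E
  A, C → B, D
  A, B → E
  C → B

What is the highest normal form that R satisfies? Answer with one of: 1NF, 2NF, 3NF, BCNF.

3NF

Candidate keys: {A, B}, {A, C}. Prime attributes: {A, B, C}.
For C → B we have {C}⁺ = {B, C}; {C} is not a superkey, so BCNF fails.
But every attribute on its right side ({B}) is prime, and the same holds for every other non-superkey FD, so 3NF still holds.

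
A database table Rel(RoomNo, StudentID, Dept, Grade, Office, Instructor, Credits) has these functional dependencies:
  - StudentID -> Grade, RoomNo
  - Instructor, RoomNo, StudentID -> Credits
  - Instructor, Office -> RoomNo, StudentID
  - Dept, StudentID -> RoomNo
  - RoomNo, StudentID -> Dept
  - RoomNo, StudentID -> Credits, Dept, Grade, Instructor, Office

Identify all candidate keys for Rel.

{StudentID}⁺ = {Credits, Dept, Grade, Instructor, Office, RoomNo, StudentID} — all of the relation — so {StudentID} is a candidate key.
{Instructor, Office}⁺ = {Credits, Dept, Grade, Instructor, Office, RoomNo, StudentID} — all of the relation — so {Instructor, Office} is a candidate key.
These are minimal and exhaustive — every other superkey contains one of them.

{Instructor, Office}, {StudentID}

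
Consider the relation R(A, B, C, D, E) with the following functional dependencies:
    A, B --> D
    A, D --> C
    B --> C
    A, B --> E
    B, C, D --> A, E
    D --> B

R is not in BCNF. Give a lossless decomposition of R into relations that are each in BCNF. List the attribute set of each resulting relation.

{A, B, D, E}; {B, C}

Candidate keys of the original relation: {A, B}, {D}.
In {A, B, C, D, E}, {B} is not a superkey ({B}⁺ restricted to this set is {B, C}), so split on B --> C into {B, C} and {A, B, D, E}.
{B, C}: every determinant is a superkey — BCNF.
{A, B, D, E}: every determinant is a superkey — BCNF.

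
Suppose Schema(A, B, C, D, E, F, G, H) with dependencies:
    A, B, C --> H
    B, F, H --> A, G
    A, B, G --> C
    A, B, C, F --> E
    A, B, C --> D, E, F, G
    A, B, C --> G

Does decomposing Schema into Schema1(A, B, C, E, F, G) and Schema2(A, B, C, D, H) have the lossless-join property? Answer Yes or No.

Yes

The shared attributes are {A, B, C} and {A, B, C}⁺ = {A, B, C, D, E, F, G, H}.
Schema1 is contained in that closure, so Schema1 ∩ Schema2 --> Schema1 holds and the join is lossless.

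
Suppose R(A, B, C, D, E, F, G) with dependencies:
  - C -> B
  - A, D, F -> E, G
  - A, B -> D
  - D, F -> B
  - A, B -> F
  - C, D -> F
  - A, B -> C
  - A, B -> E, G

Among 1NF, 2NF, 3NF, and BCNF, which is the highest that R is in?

3NF

Candidate keys: {A, B}, {A, C}, {A, D, F}. Prime attributes: {A, B, C, D, F}.
C -> B breaks BCNF: {C}⁺ = {B, C}, so {C} is not a superkey.
Its right-hand attributes {B} are all prime, as are those of every other non-superkey FD — the relation is in 3NF.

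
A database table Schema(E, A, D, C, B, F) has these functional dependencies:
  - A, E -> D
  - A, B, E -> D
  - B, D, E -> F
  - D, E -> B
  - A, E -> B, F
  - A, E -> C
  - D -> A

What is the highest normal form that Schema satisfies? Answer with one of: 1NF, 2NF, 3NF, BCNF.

Candidate keys: {A, E}, {D, E}. Prime attributes: {A, D, E}.
D -> A: {D}⁺ = {A, D}, which is not all of the attributes, so the left side is not a superkey — BCNF is violated.
But every attribute on its right side ({A}) is prime, and the same holds for every other non-superkey FD, so 3NF still holds.

3NF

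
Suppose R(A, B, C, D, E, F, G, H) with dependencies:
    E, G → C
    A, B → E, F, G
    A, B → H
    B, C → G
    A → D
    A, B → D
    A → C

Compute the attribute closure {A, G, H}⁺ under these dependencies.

{A, C, D, G, H}

Start with {A, G, H}.
A → D applies; add {D} → now {A, D, G, H}.
A → C applies; add {C} → now {A, C, D, G, H}.
No further FD applies.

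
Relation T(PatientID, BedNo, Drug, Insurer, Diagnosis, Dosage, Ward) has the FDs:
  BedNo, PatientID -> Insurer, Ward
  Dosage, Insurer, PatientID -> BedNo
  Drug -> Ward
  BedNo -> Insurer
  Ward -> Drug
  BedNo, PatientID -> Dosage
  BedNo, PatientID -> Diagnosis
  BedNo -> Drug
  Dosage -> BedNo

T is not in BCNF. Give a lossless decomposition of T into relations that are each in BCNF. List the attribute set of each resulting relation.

{BedNo, Dosage}; {BedNo, Drug, Insurer}; {Diagnosis, Dosage, PatientID}; {Drug, Ward}

Candidate keys of the original relation: {BedNo, PatientID}, {Dosage, PatientID}.
Within {BedNo, Diagnosis, Dosage, Drug, Insurer, PatientID, Ward}: {Drug}⁺ ∩ {BedNo, Diagnosis, Dosage, Drug, Insurer, PatientID, Ward} = {Drug, Ward}, not the whole set, so Drug -> Ward violates BCNF; decompose into {Drug, Ward} and {BedNo, Diagnosis, Dosage, Drug, Insurer, PatientID}.
{Drug, Ward}: every determinant is a superkey — BCNF.
Within {BedNo, Diagnosis, Dosage, Drug, Insurer, PatientID}: {BedNo}⁺ ∩ {BedNo, Diagnosis, Dosage, Drug, Insurer, PatientID} = {BedNo, Drug, Insurer}, not the whole set, so BedNo -> Drug, Insurer violates BCNF; decompose into {BedNo, Drug, Insurer} and {BedNo, Diagnosis, Dosage, PatientID}.
{BedNo, Drug, Insurer}: every determinant is a superkey — BCNF.
Within {BedNo, Diagnosis, Dosage, PatientID}: {Dosage}⁺ ∩ {BedNo, Diagnosis, Dosage, PatientID} = {BedNo, Dosage}, not the whole set, so Dosage -> BedNo violates BCNF; decompose into {BedNo, Dosage} and {Diagnosis, Dosage, PatientID}.
{BedNo, Dosage}: every determinant is a superkey — BCNF.
{Diagnosis, Dosage, PatientID}: every determinant is a superkey — BCNF.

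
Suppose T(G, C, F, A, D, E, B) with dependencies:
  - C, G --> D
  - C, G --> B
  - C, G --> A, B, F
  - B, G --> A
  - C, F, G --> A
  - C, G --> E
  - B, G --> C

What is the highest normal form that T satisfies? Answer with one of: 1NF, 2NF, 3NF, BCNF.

BCNF

Candidate keys: {B, G}, {C, G}. Prime attributes: {B, C, G}.
The left-hand side of every FD is a superkey, so BCNF is satisfied.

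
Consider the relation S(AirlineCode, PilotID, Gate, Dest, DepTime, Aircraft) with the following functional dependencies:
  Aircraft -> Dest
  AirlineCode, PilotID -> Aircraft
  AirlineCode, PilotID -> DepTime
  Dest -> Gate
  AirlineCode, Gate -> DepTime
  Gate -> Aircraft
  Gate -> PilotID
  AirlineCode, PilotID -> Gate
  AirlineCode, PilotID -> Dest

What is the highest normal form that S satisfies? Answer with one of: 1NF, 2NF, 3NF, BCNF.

3NF

Candidate keys: {Aircraft, AirlineCode}, {AirlineCode, Dest}, {AirlineCode, Gate}, {AirlineCode, PilotID}. Prime attributes: {Aircraft, AirlineCode, Dest, Gate, PilotID}.
Aircraft -> Dest: {Aircraft}⁺ = {Aircraft, Dest, Gate, PilotID}, which is not all of the attributes, so the left side is not a superkey — BCNF is violated.
Since {Dest} ⊆ prime attributes and every other non-superkey FD also has a prime right side, the schema is in 3NF.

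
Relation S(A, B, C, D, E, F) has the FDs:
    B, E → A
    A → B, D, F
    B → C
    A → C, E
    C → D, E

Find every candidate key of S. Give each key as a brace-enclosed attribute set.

Closure of {A} is {A, B, C, D, E, F}, the whole schema; {A} is a candidate key.
Closure of {B} is {A, B, C, D, E, F}, the whole schema; {B} is a candidate key.
Any other superkey properly contains one of these, so there are no further candidate keys.

{A}, {B}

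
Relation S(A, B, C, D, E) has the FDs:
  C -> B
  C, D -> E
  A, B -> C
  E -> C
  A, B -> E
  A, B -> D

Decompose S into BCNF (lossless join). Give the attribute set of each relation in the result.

{A, C, D}; {B, C}; {C, E}; {D, E}

Candidate keys of the original relation: {A, B}, {A, C}, {A, E}.
In {A, B, C, D, E}, {C} is not a superkey ({C}⁺ restricted to this set is {B, C}), so split on C -> B into {B, C} and {A, C, D, E}.
{B, C} has no BCNF violation.
In {A, C, D, E}, {C, D} is not a superkey ({C, D}⁺ restricted to this set is {C, D, E}), so split on C, D -> E into {C, D, E} and {A, C, D}.
In {C, D, E}, {E} is not a superkey ({E}⁺ restricted to this set is {C, E}), so split on E -> C into {C, E} and {D, E}.
{C, E} has no BCNF violation.
{D, E} has no BCNF violation.
{A, C, D} has no BCNF violation.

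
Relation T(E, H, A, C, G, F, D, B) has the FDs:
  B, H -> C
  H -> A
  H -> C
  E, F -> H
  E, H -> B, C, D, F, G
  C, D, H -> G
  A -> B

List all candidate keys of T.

Attributes never on any right-hand side: {E} — every candidate key must contain it.
Closure of {E, F} is {A, B, C, D, E, F, G, H}, the whole schema; {E, F} is a candidate key.
Closure of {E, H} is {A, B, C, D, E, F, G, H}, the whole schema; {E, H} is a candidate key.
Any other superkey properly contains one of these, so there are no further candidate keys.

{E, F}, {E, H}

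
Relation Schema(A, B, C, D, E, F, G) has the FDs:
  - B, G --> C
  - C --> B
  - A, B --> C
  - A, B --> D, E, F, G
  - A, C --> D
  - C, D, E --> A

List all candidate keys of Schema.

{A, B}, {A, C}, {B, D, E, G}, {C, D, E}

{A, B} is a candidate key since {A, B}⁺ = {A, B, C, D, E, F, G} covers every attribute.
{A, C} is a candidate key since {A, C}⁺ = {A, B, C, D, E, F, G} covers every attribute.
{C, D, E} is a candidate key since {C, D, E}⁺ = {A, B, C, D, E, F, G} covers every attribute.
{B, D, E, G} is a candidate key since {B, D, E, G}⁺ = {A, B, C, D, E, F, G} covers every attribute.
Any other superkey properly contains one of these, so there are no further candidate keys.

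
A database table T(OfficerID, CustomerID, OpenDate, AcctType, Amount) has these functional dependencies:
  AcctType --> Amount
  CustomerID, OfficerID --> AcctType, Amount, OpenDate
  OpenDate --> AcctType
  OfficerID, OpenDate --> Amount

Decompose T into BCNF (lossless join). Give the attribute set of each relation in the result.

Candidate key of the original relation: {CustomerID, OfficerID}.
Within {AcctType, Amount, CustomerID, OfficerID, OpenDate}: {AcctType}⁺ ∩ {AcctType, Amount, CustomerID, OfficerID, OpenDate} = {AcctType, Amount}, not the whole set, so AcctType --> Amount violates BCNF; decompose into {AcctType, Amount} and {AcctType, CustomerID, OfficerID, OpenDate}.
{AcctType, Amount} has no BCNF violation.
Within {AcctType, CustomerID, OfficerID, OpenDate}: {OpenDate}⁺ ∩ {AcctType, CustomerID, OfficerID, OpenDate} = {AcctType, OpenDate}, not the whole set, so OpenDate --> AcctType violates BCNF; decompose into {AcctType, OpenDate} and {CustomerID, OfficerID, OpenDate}.
{AcctType, OpenDate} has no BCNF violation.
{CustomerID, OfficerID, OpenDate} has no BCNF violation.

{AcctType, Amount}; {AcctType, OpenDate}; {CustomerID, OfficerID, OpenDate}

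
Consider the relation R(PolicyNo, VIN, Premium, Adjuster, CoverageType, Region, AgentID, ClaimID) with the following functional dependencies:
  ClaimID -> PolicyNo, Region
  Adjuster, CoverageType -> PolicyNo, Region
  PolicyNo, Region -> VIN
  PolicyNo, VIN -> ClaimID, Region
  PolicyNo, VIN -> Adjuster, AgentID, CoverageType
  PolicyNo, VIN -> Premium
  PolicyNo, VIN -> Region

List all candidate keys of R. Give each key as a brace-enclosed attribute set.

{Adjuster, CoverageType}, {ClaimID}, {PolicyNo, Region}, {PolicyNo, VIN}

{ClaimID} is a candidate key since {ClaimID}⁺ = {Adjuster, AgentID, ClaimID, CoverageType, PolicyNo, Premium, Region, VIN} covers every attribute.
{Adjuster, CoverageType} is a candidate key since {Adjuster, CoverageType}⁺ = {Adjuster, AgentID, ClaimID, CoverageType, PolicyNo, Premium, Region, VIN} covers every attribute.
{PolicyNo, Region} is a candidate key since {PolicyNo, Region}⁺ = {Adjuster, AgentID, ClaimID, CoverageType, PolicyNo, Premium, Region, VIN} covers every attribute.
{PolicyNo, VIN} is a candidate key since {PolicyNo, VIN}⁺ = {Adjuster, AgentID, ClaimID, CoverageType, PolicyNo, Premium, Region, VIN} covers every attribute.
These are minimal and exhaustive — every other superkey contains one of them.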